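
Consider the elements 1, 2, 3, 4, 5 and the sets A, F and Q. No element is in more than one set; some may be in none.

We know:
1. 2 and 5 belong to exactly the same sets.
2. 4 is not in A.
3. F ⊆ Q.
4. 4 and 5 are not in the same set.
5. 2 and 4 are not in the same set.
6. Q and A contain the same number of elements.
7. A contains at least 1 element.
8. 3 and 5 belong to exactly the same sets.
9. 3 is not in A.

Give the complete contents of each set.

A = {1}; F = {}; Q = {4}

From (2): 4 ∉ A.
From (9): 3 ∉ A.
(8): 5 matches 3: 5 ∉ A.
(1): 2 matches 5: 2 ∉ A.
(7): only 1 candidates remain for A, so all are in.
Suppose 2 ∈ F: no assignment then satisfies all the clues, so 2 ∉ F.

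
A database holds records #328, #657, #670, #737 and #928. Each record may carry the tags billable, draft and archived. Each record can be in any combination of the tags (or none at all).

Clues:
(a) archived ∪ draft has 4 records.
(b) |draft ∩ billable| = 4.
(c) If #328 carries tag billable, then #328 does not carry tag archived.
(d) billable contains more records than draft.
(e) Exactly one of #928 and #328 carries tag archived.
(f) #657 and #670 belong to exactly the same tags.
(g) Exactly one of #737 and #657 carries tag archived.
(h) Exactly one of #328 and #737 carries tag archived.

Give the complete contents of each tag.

billable = {#328, #657, #670, #737, #928}; draft = {#657, #670, #737, #928}; archived = {#737, #928}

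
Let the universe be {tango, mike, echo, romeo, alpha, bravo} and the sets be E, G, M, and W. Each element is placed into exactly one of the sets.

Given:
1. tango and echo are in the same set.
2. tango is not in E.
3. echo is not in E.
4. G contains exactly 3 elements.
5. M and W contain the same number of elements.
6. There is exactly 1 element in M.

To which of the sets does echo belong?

echo: G

From (2): tango ∉ E.
From (3): echo ∉ E.
Suppose echo ∉ G: no assignment then satisfies all the clues, so echo ∈ G.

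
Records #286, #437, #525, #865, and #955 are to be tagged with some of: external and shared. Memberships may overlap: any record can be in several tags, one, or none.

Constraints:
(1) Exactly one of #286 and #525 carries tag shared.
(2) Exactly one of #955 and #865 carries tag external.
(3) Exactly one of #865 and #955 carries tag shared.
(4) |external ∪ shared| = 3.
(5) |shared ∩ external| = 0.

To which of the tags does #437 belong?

#437: none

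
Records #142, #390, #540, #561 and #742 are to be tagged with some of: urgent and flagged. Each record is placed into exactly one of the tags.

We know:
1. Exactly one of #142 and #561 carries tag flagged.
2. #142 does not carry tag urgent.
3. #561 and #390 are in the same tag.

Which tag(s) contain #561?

From (2): #142 ∉ urgent.
Only one tag left: #142 ∈ flagged.
(1) (exactly one): #561 ∉ flagged.
(3): #390 matches #561: #390 ∉ flagged.
Only one tag left: #390 ∈ urgent.
Only one tag left: #561 ∈ urgent.

#561: urgent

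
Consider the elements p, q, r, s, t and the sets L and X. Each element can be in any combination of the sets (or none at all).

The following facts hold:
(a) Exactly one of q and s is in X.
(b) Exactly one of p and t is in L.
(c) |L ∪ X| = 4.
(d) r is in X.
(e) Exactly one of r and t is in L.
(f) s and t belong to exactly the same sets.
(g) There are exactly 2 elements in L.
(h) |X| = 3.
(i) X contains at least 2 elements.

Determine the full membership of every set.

L = {p, r}; X = {r, s, t}

From (d): r ∈ X.
Suppose p ∉ L: no assignment then satisfies all the clues, so p ∈ L.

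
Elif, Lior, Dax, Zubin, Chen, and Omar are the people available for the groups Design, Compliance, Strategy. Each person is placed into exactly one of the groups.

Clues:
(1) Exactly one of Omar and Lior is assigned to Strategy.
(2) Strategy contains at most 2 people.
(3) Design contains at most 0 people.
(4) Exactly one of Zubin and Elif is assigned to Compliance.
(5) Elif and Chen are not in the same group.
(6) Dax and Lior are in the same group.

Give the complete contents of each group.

Design = {}; Compliance = {Chen, Dax, Lior, Zubin}; Strategy = {Elif, Omar}

(3): Design already has 0, so the rest are out.
Suppose Elif ∈ Compliance: no assignment then satisfies all the clues, so Elif ∉ Compliance.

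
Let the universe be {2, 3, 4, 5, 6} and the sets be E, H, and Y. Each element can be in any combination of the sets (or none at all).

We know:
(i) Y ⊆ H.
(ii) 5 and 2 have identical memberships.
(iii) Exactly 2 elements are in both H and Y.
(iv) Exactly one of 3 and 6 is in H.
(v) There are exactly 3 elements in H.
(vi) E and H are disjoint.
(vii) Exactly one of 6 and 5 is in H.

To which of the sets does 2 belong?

2: H, Y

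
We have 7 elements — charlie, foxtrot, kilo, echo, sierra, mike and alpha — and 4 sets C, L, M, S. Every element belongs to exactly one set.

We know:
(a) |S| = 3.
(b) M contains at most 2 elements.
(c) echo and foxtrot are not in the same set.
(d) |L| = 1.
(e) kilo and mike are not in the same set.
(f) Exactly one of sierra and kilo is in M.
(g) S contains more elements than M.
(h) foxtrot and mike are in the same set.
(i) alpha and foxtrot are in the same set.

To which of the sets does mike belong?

mike: S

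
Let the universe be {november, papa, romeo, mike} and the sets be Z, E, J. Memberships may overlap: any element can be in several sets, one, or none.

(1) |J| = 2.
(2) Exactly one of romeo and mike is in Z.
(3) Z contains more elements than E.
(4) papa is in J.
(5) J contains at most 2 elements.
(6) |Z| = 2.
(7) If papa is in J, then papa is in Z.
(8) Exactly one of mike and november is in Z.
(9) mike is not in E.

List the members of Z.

Z = {mike, papa}

From (4): papa ∈ J.
From (9): mike ∉ E.
(7): papa ∈ Z.
Suppose november ∈ Z: no assignment then satisfies all the clues, so november ∉ Z.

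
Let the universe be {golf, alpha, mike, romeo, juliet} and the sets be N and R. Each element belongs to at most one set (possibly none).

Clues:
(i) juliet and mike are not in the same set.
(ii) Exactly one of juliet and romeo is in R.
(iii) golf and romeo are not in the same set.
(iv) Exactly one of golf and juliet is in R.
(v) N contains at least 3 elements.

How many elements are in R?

1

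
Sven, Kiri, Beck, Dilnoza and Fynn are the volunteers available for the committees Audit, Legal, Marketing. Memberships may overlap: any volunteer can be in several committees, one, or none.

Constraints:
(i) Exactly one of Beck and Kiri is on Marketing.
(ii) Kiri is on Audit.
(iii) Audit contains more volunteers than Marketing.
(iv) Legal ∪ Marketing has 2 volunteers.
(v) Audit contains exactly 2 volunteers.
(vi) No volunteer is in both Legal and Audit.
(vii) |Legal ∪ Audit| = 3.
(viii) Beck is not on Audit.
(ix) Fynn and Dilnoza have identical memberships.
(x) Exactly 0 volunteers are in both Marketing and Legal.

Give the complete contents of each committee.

Audit = {Kiri, Sven}; Legal = {Beck}; Marketing = {Kiri}

From (ii): Kiri ∈ Audit.
From (viii): Beck ∉ Audit.
(vi) (disjoint): Kiri ∉ Legal.
Suppose Sven ∉ Audit: no assignment then satisfies all the clues, so Sven ∈ Audit.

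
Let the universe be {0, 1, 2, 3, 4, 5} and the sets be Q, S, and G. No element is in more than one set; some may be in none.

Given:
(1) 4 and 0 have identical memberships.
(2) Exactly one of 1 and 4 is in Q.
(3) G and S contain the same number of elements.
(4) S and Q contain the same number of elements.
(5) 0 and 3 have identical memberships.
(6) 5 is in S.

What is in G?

From (6): 5 ∈ S.
Suppose 0 ∈ G: no assignment then satisfies all the clues, so 0 ∉ G.

G = {2}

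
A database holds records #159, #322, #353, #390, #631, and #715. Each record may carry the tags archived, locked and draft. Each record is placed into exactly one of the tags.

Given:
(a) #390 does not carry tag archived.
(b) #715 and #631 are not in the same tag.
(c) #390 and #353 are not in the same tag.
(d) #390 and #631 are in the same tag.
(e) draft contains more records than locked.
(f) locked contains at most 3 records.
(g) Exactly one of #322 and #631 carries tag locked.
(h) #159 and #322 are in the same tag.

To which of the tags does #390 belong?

From (a): #390 ∉ archived.
(d): #631 matches #390: #631 ∉ archived.
Suppose #390 ∉ locked: no assignment then satisfies all the clues, so #390 ∈ locked.

#390: locked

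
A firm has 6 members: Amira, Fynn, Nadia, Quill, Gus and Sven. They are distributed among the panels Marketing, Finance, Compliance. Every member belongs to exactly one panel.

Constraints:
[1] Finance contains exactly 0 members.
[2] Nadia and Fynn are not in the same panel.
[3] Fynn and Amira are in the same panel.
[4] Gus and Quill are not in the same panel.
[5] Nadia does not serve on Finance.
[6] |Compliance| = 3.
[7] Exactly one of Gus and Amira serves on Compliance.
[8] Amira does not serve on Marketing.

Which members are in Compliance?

From (5): Nadia ∉ Finance.
From (8): Amira ∉ Marketing.
(1): Finance already has 0, so the rest are out.
(3): Fynn matches Amira: Fynn ∉ Marketing.
Only one panel left: Amira ∈ Compliance.
Only one panel left: Fynn ∈ Compliance.
(2): Nadia ∉ Compliance.
(7) (exactly one): Gus ∉ Compliance.
Only one panel left: Nadia ∈ Marketing.
Only one panel left: Gus ∈ Marketing.
(4): Quill ∉ Marketing.
Only one panel left: Sven ∈ Marketing.

Compliance = {Amira, Fynn, Quill}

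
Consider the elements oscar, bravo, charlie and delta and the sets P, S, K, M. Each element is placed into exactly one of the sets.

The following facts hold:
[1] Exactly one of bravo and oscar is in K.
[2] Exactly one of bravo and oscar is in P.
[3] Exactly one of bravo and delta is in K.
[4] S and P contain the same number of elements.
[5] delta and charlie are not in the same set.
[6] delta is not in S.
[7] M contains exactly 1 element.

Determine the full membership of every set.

P = {oscar}; S = {charlie}; K = {bravo}; M = {delta}

From (6): delta ∉ S.
Suppose oscar ∉ P: no assignment then satisfies all the clues, so oscar ∈ P.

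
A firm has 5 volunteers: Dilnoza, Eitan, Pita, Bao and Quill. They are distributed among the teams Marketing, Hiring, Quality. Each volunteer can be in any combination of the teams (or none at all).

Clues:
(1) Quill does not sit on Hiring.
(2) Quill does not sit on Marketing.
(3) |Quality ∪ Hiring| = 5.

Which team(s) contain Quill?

From (1): Quill ∉ Hiring.
From (2): Quill ∉ Marketing.
Suppose Quill ∉ Quality: no assignment then satisfies all the clues, so Quill ∈ Quality.

Quill: Quality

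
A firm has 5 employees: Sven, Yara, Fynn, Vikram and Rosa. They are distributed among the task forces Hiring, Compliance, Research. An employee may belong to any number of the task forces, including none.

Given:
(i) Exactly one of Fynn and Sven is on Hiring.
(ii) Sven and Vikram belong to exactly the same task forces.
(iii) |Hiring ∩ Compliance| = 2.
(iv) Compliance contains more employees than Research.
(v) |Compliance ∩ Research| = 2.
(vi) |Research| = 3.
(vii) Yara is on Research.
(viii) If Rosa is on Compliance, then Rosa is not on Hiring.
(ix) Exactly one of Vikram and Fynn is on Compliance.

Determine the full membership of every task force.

Hiring = {Sven, Vikram}; Compliance = {Rosa, Sven, Vikram, Yara}; Research = {Fynn, Rosa, Yara}

From (vii): Yara ∈ Research.
Suppose Sven ∉ Hiring: no assignment then satisfies all the clues, so Sven ∈ Hiring.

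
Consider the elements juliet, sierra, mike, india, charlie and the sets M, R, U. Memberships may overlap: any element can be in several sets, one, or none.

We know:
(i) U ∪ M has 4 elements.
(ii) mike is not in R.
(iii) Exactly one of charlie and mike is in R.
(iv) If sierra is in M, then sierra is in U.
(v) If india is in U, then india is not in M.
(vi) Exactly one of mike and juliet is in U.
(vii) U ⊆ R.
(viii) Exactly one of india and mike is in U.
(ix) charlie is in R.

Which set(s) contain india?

From (ii): mike ∉ R.
From (ix): charlie ∈ R.
(vii) contrapositive: mike ∉ U.
(viii) (exactly one): india ∈ U.
(v): india ∉ M.
(vi) (exactly one): juliet ∈ U.
(vii) with juliet ∈ U: juliet ∈ R.
(vii) with india ∈ U: india ∈ R.

india: R, U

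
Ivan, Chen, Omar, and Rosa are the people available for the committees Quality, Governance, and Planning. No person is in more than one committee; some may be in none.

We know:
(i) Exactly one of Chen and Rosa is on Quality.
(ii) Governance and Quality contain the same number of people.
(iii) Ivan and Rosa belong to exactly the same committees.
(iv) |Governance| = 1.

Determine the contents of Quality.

Quality = {Chen}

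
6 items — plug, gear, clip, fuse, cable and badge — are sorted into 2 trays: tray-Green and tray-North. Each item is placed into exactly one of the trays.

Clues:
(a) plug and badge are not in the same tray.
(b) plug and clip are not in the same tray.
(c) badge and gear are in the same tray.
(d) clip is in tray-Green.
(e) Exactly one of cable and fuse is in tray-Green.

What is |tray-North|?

From (d): clip ∈ tray-Green.
(b): plug ∉ tray-Green.
Only one tray left: plug ∈ tray-North.
(a): badge ∉ tray-North.
(c): gear matches badge: gear ∉ tray-North.
Only one tray left: gear ∈ tray-Green.
Only one tray left: badge ∈ tray-Green.

2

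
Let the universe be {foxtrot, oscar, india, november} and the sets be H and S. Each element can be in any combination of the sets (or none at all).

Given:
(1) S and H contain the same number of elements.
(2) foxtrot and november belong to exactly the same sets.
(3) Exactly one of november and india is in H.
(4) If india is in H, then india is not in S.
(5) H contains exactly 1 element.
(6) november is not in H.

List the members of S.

S = {oscar}

From (6): november ∉ H.
(2): foxtrot matches november: foxtrot ∉ H.
(3) (exactly one): india ∈ H.
(4): india ∉ S.
(5): H already has 1, so the rest are out.
Suppose foxtrot ∈ S: no assignment then satisfies all the clues, so foxtrot ∉ S.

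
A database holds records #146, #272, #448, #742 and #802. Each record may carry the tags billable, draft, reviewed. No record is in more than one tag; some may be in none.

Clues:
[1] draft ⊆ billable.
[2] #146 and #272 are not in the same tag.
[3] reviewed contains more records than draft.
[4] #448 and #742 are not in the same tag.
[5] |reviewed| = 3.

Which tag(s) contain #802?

#802: reviewed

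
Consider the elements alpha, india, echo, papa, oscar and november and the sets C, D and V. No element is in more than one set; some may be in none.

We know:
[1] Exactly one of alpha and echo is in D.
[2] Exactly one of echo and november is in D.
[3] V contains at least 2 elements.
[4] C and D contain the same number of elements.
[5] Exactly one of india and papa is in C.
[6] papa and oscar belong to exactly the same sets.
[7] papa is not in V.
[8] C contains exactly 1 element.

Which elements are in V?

V = {alpha, november}

From (7): papa ∉ V.
(6): oscar matches papa: oscar ∉ V.
Suppose alpha ∉ V: no assignment then satisfies all the clues, so alpha ∈ V.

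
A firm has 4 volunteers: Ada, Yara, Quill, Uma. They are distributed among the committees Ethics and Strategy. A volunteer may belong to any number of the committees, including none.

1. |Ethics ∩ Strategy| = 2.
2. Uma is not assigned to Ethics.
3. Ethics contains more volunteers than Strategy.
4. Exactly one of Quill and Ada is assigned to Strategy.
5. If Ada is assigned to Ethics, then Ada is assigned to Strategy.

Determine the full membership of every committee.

From (2): Uma ∉ Ethics.
Suppose Ada ∉ Ethics: no assignment then satisfies all the clues, so Ada ∈ Ethics.

Ethics = {Ada, Quill, Yara}; Strategy = {Ada, Yara}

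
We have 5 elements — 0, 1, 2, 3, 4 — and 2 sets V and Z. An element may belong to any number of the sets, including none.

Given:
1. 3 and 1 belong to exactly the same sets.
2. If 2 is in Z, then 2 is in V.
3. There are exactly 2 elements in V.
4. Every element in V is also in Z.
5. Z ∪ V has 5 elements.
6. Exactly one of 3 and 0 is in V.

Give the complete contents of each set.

V = {0, 2}; Z = {0, 1, 2, 3, 4}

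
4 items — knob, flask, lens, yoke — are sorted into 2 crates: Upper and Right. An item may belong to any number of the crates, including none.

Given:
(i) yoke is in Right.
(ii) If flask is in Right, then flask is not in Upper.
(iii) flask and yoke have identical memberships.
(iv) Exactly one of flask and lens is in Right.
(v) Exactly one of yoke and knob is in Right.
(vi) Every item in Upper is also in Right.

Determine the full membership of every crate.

Upper = {}; Right = {flask, yoke}

From (i): yoke ∈ Right.
(iii): flask matches yoke: flask ∈ Right.
(iv) (exactly one): lens ∉ Right.
(v) (exactly one): knob ∉ Right.
(vi) contrapositive: knob ∉ Upper.
(vi) contrapositive: lens ∉ Upper.
(ii): flask ∉ Upper.
(iii): yoke matches flask: yoke ∉ Upper.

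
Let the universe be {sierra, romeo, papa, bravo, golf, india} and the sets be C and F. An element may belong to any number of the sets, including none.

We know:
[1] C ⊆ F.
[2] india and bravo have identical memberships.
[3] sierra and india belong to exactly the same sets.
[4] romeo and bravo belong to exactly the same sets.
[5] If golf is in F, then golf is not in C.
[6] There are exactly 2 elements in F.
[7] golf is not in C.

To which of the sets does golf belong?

golf: F

From (7): golf ∉ C.
Suppose golf ∉ F: no assignment then satisfies all the clues, so golf ∈ F.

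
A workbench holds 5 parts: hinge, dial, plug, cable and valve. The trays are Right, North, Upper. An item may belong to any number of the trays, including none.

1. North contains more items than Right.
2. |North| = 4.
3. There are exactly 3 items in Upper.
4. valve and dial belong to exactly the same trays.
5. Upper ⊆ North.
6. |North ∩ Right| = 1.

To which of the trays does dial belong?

dial: North, Upper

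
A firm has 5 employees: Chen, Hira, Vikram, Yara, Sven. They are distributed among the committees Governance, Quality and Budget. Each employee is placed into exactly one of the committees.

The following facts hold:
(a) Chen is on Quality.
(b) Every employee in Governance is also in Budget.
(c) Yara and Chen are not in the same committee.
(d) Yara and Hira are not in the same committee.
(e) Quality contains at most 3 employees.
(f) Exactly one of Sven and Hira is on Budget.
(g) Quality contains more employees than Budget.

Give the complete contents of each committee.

Governance = {}; Quality = {Chen, Hira, Vikram}; Budget = {Sven, Yara}

From (a): Chen ∈ Quality.
(c): Yara ∉ Quality.
Suppose Hira ∈ Governance: no assignment then satisfies all the clues, so Hira ∉ Governance.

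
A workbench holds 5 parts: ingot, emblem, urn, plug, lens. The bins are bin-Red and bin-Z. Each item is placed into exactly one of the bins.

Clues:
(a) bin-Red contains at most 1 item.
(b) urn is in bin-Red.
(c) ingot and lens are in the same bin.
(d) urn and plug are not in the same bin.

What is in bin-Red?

From (b): urn ∈ bin-Red.
(a): bin-Red already has 1, so the rest are out.
Only one bin left: ingot ∈ bin-Z.
Only one bin left: emblem ∈ bin-Z.
Only one bin left: plug ∈ bin-Z.
Only one bin left: lens ∈ bin-Z.

bin-Red = {urn}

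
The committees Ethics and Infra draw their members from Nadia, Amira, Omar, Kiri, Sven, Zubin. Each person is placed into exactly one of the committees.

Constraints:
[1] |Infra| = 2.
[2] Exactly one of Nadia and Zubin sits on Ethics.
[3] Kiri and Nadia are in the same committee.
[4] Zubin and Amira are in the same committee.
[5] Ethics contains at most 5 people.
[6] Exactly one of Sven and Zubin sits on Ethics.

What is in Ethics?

Ethics = {Kiri, Nadia, Omar, Sven}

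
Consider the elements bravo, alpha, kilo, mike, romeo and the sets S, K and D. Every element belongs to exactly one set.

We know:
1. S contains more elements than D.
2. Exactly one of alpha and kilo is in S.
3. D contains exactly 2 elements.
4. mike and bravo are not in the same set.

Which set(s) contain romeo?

romeo: S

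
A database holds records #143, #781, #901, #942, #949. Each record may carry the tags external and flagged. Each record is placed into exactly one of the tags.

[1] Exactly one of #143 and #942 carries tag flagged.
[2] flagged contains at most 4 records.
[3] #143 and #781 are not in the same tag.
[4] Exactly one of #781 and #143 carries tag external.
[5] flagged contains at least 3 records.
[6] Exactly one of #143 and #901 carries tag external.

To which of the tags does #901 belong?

#901: flagged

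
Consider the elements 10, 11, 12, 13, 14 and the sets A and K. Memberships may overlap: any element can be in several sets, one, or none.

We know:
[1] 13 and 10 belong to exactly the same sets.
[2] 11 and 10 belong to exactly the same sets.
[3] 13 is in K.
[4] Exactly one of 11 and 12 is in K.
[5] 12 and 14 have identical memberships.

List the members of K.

K = {10, 11, 13}

From (3): 13 ∈ K.
(1): 10 matches 13: 10 ∈ K.
(2): 11 matches 10: 11 ∈ K.
(4) (exactly one): 12 ∉ K.
(5): 14 matches 12: 14 ∉ K.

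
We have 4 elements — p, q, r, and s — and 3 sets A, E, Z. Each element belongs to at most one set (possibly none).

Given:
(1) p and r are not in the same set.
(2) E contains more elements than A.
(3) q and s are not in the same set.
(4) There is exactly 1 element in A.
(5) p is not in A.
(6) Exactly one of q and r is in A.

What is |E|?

2

From (5): p ∉ A.
Suppose s ∈ A: no assignment then satisfies all the clues, so s ∉ A.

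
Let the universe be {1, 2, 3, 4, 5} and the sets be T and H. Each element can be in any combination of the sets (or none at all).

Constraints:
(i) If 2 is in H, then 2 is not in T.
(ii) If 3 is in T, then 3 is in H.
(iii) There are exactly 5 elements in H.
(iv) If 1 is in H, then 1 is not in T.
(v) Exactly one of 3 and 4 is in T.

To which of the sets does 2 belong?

(iii): only 5 candidates remain for H, so all are in.
(iv): 1 ∉ T.
(i): 2 ∉ T.

2: H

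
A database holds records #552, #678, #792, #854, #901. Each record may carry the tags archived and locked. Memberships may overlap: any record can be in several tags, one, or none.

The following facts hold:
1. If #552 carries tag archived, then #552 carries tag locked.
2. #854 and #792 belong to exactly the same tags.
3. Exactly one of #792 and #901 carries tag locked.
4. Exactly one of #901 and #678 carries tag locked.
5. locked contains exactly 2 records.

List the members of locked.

locked = {#552, #901}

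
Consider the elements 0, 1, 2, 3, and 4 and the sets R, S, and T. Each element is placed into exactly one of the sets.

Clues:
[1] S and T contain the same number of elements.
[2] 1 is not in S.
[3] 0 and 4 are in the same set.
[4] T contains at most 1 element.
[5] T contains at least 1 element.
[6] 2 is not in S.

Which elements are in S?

From (2): 1 ∉ S.
From (6): 2 ∉ S.
Suppose 0 ∈ S: no assignment then satisfies all the clues, so 0 ∉ S.

S = {3}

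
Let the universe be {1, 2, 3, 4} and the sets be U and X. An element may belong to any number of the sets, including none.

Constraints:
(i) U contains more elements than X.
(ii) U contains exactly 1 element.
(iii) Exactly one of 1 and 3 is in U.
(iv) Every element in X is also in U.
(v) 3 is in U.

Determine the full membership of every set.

From (v): 3 ∈ U.
(ii): U already has 1, so the rest are out.
(iv) contrapositive: 1 ∉ X.
(iv) contrapositive: 2 ∉ X.
(iv) contrapositive: 4 ∉ X.
Suppose 3 ∈ X: no assignment then satisfies all the clues, so 3 ∉ X.

U = {3}; X = {}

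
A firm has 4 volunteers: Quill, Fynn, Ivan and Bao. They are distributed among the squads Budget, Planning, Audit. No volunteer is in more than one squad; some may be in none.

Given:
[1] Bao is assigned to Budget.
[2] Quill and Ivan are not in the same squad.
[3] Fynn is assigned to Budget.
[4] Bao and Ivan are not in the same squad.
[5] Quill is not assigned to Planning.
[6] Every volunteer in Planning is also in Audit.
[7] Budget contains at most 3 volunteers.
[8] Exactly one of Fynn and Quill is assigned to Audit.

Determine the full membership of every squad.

From (1): Bao ∈ Budget.
From (3): Fynn ∈ Budget.
From (5): Quill ∉ Planning.
(4): Ivan ∉ Budget.
(8) (exactly one): Quill ∈ Audit.
(2): Ivan ∉ Audit.
(6) contrapositive: Ivan ∉ Planning.

Budget = {Bao, Fynn}; Planning = {}; Audit = {Quill}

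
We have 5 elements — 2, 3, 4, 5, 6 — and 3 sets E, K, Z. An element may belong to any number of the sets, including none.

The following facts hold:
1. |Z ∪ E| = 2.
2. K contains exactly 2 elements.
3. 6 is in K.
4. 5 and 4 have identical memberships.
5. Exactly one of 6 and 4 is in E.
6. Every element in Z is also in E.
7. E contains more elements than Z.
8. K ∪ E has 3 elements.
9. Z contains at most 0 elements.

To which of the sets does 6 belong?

6: E, K

From (3): 6 ∈ K.
(9): Z already has 0, so the rest are out.
Suppose 6 ∉ E: no assignment then satisfies all the clues, so 6 ∈ E.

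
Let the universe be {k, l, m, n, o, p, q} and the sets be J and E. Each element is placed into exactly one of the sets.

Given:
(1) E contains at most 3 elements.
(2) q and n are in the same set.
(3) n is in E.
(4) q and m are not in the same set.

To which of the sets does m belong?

m: J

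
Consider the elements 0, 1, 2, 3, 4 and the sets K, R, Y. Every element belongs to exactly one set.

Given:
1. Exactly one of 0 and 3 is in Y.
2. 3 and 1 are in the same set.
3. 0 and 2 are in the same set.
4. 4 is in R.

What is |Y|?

2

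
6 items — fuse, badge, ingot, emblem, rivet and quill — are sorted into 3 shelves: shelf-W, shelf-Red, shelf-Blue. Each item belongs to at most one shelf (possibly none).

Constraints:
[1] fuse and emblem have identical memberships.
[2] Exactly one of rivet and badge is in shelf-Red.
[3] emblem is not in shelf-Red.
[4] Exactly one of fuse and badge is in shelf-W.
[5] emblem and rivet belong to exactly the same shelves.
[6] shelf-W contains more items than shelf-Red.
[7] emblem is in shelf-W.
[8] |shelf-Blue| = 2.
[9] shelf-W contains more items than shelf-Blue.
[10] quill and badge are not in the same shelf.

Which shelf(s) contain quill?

quill: shelf-Blue

From (3): emblem ∉ shelf-Red.
From (7): emblem ∈ shelf-W.
(1): fuse matches emblem: fuse ∈ shelf-W.
(4) (exactly one): badge ∉ shelf-W.
(5): rivet matches emblem: rivet ∈ shelf-W.
(2) (exactly one): badge ∈ shelf-Red.
(8): only 2 candidates remain for shelf-Blue, so all are in.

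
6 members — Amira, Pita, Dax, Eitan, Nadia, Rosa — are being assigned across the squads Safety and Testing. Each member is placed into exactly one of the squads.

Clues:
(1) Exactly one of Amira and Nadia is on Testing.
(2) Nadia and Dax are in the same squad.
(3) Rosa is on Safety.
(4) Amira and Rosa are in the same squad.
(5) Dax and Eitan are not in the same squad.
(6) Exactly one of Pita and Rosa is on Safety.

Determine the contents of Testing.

From (3): Rosa ∈ Safety.
(4): Amira matches Rosa: Amira ∈ Safety.
(6) (exactly one): Pita ∉ Safety.
Only one squad left: Pita ∈ Testing.
(1) (exactly one): Nadia ∈ Testing.
(2): Dax matches Nadia: Dax ∉ Safety.
(2): Dax matches Nadia: Dax ∈ Testing.
(5): Eitan ∉ Testing.
Only one squad left: Eitan ∈ Safety.

Testing = {Dax, Nadia, Pita}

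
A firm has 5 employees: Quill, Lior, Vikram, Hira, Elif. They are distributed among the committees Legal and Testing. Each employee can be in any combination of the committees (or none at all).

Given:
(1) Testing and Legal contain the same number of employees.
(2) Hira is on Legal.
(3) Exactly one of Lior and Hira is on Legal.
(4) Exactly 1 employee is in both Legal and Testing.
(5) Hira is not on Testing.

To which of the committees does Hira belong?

Hira: Legal

From (2): Hira ∈ Legal.
From (5): Hira ∉ Testing.
(3) (exactly one): Lior ∉ Legal.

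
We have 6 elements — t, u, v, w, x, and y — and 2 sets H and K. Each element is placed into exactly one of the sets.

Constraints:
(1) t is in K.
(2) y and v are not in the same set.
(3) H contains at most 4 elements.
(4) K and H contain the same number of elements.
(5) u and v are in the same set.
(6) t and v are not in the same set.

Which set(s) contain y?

From (1): t ∈ K.
(6): v ∉ K.
Only one set left: v ∈ H.
(2): y ∉ H.
(5): u matches v: u ∈ H.
Only one set left: y ∈ K.

y: K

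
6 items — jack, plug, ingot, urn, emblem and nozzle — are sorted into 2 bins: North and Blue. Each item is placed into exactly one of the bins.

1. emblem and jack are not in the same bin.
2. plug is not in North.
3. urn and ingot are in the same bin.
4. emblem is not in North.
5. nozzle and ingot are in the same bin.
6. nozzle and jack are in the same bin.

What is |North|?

From (2): plug ∉ North.
From (4): emblem ∉ North.
Only one bin left: plug ∈ Blue.
Only one bin left: emblem ∈ Blue.
(1): jack ∉ Blue.
(6): nozzle matches jack: nozzle ∉ Blue.
Only one bin left: jack ∈ North.
Only one bin left: nozzle ∈ North.
(5): ingot matches nozzle: ingot ∈ North.
(3): urn matches ingot: urn ∈ North.

4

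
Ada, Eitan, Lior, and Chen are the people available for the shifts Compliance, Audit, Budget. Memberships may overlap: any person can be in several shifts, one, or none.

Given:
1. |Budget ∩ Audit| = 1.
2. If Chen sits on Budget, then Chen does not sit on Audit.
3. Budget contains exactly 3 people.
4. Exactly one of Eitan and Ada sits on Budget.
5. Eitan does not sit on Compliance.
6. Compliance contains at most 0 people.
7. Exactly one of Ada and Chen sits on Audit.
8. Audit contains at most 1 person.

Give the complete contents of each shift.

Compliance = {}; Audit = {Ada}; Budget = {Ada, Chen, Lior}

From (5): Eitan ∉ Compliance.
(6): Compliance already has 0, so the rest are out.
Suppose Ada ∉ Audit: no assignment then satisfies all the clues, so Ada ∈ Audit.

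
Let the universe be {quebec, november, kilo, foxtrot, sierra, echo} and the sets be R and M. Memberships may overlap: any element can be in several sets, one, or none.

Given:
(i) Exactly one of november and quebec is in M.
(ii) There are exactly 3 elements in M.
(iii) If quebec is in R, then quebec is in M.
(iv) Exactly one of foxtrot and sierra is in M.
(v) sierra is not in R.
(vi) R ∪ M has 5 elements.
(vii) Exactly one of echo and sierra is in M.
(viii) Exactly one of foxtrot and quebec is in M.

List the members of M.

M = {kilo, quebec, sierra}

From (v): sierra ∉ R.
Suppose quebec ∉ M: no assignment then satisfies all the clues, so quebec ∈ M.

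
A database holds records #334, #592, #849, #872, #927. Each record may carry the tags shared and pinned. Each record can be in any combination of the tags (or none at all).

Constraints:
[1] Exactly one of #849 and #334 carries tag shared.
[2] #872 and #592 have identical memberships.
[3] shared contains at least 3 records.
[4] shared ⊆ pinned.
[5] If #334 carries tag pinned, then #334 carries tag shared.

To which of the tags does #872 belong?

#872: pinned, shared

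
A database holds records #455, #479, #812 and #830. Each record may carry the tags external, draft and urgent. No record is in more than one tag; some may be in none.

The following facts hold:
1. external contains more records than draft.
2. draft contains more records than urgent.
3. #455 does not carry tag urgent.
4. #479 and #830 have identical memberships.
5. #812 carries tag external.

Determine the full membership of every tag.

From (3): #455 ∉ urgent.
From (5): #812 ∈ external.
Suppose #455 ∈ external: no assignment then satisfies all the clues, so #455 ∉ external.

external = {#479, #812, #830}; draft = {#455}; urgent = {}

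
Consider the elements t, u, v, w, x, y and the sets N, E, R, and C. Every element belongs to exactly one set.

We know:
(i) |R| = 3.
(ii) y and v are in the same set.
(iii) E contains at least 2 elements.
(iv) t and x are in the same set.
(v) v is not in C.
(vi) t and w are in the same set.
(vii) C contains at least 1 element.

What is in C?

C = {u}

From (v): v ∉ C.
(ii): y matches v: y ∉ C.
Suppose t ∈ C: no assignment then satisfies all the clues, so t ∉ C.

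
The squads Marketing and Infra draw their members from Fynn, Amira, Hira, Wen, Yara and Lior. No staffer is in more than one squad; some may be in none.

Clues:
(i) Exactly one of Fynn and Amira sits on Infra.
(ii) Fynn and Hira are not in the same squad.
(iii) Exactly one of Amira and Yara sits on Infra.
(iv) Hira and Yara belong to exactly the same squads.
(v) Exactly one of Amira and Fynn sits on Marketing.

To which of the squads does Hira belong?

Hira: none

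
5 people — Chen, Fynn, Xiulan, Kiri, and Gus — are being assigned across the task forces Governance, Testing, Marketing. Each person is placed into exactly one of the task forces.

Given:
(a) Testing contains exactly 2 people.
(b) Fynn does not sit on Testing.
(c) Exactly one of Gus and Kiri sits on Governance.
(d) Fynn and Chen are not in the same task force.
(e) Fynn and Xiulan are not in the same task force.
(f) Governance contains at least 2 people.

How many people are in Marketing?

1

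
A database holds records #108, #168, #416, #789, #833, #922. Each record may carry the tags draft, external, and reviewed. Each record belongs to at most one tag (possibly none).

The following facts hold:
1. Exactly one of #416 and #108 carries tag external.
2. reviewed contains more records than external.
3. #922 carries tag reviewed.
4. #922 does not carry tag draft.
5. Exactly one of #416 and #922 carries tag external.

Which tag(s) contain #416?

#416: external

From (3): #922 ∈ reviewed.
(5) (exactly one): #416 ∈ external.
(1) (exactly one): #108 ∉ external.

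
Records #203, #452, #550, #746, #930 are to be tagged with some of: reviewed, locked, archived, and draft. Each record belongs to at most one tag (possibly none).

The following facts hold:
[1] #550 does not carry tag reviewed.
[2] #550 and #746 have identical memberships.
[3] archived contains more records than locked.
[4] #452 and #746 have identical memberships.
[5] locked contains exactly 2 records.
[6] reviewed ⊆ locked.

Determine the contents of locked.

locked = {#203, #930}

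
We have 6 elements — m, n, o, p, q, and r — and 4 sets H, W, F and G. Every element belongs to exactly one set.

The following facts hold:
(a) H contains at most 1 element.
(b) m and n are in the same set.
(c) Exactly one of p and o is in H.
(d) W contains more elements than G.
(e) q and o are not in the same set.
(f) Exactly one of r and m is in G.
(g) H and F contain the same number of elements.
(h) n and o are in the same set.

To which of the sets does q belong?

q: F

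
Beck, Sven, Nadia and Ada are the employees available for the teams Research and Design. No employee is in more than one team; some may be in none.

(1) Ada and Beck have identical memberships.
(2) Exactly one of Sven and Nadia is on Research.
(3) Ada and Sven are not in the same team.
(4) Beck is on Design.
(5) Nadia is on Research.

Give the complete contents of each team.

Research = {Nadia}; Design = {Ada, Beck}

From (4): Beck ∈ Design.
From (5): Nadia ∈ Research.
(1): Ada matches Beck: Ada ∉ Research.
(1): Ada matches Beck: Ada ∈ Design.
(2) (exactly one): Sven ∉ Research.
(3): Sven ∉ Design.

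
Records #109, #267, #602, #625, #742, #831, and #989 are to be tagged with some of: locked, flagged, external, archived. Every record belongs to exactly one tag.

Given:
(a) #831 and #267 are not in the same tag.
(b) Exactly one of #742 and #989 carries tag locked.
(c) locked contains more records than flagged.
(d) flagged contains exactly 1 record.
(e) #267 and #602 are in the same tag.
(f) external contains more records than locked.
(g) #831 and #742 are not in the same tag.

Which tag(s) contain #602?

#602: external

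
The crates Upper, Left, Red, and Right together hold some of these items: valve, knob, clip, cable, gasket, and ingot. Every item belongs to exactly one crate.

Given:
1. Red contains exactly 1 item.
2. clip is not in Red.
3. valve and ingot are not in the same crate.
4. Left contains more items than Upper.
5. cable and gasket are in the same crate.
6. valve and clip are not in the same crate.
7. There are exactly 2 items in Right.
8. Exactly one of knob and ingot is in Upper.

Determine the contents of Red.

Red = {valve}

From (2): clip ∉ Red.
Suppose valve ∉ Red: no assignment then satisfies all the clues, so valve ∈ Red.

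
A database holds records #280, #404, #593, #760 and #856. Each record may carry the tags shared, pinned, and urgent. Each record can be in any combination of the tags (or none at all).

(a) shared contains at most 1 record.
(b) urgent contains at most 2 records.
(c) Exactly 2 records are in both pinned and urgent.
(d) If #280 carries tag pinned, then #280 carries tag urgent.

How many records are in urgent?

2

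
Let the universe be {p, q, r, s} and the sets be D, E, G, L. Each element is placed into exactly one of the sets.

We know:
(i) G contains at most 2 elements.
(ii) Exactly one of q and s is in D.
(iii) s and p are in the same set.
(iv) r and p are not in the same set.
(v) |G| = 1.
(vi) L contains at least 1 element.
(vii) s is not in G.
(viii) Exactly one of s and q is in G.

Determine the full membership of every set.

D = {p, s}; E = {}; G = {q}; L = {r}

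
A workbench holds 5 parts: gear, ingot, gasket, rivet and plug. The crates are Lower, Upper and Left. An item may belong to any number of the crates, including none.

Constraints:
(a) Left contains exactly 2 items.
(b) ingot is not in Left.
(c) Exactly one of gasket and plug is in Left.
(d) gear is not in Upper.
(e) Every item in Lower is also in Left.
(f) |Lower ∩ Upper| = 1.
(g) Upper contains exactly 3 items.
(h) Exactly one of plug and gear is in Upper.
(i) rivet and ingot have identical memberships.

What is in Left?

Left = {gear, plug}

From (b): ingot ∉ Left.
From (d): gear ∉ Upper.
(e) contrapositive: ingot ∉ Lower.
(h) (exactly one): plug ∈ Upper.
(i): rivet matches ingot: rivet ∉ Lower.
(i): rivet matches ingot: rivet ∉ Left.
Suppose gear ∉ Left: no assignment then satisfies all the clues, so gear ∈ Left.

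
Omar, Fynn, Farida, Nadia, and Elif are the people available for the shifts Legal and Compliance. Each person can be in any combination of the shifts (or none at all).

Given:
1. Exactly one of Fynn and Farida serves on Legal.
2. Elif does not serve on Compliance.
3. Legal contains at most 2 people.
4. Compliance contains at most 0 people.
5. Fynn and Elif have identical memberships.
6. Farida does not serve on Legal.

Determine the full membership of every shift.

Legal = {Elif, Fynn}; Compliance = {}

From (2): Elif ∉ Compliance.
From (6): Farida ∉ Legal.
(1) (exactly one): Fynn ∈ Legal.
(4): Compliance already has 0, so the rest are out.
(5): Elif matches Fynn: Elif ∈ Legal.
(3): Legal already has 2, so the rest are out.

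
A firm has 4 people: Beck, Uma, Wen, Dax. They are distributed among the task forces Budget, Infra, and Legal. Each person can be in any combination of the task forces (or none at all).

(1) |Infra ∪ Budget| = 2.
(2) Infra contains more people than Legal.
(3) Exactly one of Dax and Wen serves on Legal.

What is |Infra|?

2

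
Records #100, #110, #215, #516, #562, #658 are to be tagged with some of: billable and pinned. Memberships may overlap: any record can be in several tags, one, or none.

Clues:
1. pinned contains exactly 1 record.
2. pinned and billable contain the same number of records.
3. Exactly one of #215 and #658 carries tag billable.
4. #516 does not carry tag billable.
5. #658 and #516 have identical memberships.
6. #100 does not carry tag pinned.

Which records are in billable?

billable = {#215}

From (4): #516 ∉ billable.
From (6): #100 ∉ pinned.
(5): #658 matches #516: #658 ∉ billable.
(3) (exactly one): #215 ∈ billable.
Suppose #100 ∈ billable: no assignment then satisfies all the clues, so #100 ∉ billable.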